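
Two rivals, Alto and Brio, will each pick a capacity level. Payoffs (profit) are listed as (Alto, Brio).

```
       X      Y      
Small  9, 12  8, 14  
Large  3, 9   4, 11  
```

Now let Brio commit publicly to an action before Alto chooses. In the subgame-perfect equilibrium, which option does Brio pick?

Y

Solve by backward induction (Brio leads).
- X: BR = Small, leader payoff 12.
- Y: BR = Small, leader payoff 14.
Maximizing over 12, 14, Brio chooses Y. Subgame-perfect outcome: (Small, Y) with payoffs (8, 14).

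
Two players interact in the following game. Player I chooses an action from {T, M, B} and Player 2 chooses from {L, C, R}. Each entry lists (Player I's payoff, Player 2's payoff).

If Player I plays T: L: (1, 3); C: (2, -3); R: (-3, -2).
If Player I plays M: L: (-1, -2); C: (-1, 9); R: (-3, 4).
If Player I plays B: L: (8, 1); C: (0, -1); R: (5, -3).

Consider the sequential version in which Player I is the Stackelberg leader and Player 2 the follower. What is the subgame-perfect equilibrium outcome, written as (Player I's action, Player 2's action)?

(B, L)

Solve by backward induction (Player I leads).
- T: BR = L, leader payoff 1.
- M: BR = C, leader payoff -1.
- B: BR = L, leader payoff 8.
Maximizing over 1, -1, 8, Player I chooses B. Subgame-perfect outcome: (B, L) with payoffs (8, 1).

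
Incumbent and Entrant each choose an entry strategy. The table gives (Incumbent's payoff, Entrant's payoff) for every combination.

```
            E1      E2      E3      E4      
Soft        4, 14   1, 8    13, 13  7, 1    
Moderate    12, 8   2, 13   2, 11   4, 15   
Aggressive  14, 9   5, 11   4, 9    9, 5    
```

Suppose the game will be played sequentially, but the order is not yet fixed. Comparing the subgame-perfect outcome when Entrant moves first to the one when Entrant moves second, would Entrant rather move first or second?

If Incumbent leads: Entrant's best replies are Soft→E1, Moderate→E4, Aggressive→E2; Incumbent's induced payoffs 4, 4, 5; outcome (Aggressive, E2), payoffs (5, 11).
If Entrant leads: Incumbent's best replies are E1→Aggressive, E2→Aggressive, E3→Soft, E4→Aggressive; Entrant's induced payoffs 9, 11, 13, 5; outcome (Soft, E3), payoffs (13, 13).
Entrant gets 13 moving first and 11 moving second, so Entrant prefers to move first.

first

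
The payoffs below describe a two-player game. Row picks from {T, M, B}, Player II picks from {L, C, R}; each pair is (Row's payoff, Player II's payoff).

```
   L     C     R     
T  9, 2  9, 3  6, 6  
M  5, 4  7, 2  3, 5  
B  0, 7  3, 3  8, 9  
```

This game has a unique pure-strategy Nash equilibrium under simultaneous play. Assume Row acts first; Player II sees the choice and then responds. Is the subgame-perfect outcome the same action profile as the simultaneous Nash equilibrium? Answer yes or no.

Backward induction with Row moving first.
- T: Player II compares 2, 3, 6 and picks R; Row would get 6.
- M: Player II compares 4, 2, 5 and picks R; Row would get 3.
- B: Player II compares 7, 3, 9 and picks R; Row would get 8.
Maximizing over 6, 3, 8, Row chooses B. Subgame-perfect outcome: (B, R) with payoffs (8, 9).
Under simultaneous play:
Row's best replies: L→T; C→T; R→B.
Player II's best replies: T→R; M→R; B→R.
The unique mutual best reply is (B, R), giving (8, 9).
Sequential outcome (B, R) coincides with the Nash profile (B, R).

yes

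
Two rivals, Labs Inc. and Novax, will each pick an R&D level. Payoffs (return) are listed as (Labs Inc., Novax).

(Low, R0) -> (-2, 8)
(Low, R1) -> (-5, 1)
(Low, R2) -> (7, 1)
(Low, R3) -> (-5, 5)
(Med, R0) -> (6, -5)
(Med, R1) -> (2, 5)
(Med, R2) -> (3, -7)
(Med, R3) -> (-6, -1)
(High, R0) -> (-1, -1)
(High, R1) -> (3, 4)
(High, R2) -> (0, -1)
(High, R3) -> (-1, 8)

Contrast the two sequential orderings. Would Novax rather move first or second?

If Labs Inc. leads: Novax's best replies are Low→R0, Med→R1, High→R3; Labs Inc.'s induced payoffs -2, 2, -1; outcome (Med, R1), payoffs (2, 5).
If Novax leads: Labs Inc.'s best replies are R0→Med, R1→High, R2→Low, R3→High; Novax's induced payoffs -5, 4, 1, 8; outcome (High, R3), payoffs (-1, 8).
Novax gets 8 moving first and 5 moving second, so Novax prefers to move first.

first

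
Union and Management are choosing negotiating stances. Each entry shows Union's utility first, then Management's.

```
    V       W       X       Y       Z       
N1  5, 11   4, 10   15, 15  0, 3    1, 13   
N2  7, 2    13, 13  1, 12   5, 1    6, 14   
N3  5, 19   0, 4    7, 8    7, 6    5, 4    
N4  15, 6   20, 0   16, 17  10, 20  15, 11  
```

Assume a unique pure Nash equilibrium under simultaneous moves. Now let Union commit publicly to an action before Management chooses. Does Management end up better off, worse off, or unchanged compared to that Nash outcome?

worse off

Management best-responds to each possible Union move:
- N1: Management compares 11, 10, 15, 3, 13 and picks X; Union would get 15.
- N2: Management compares 2, 13, 12, 1, 14 and picks Z; Union would get 6.
- N3: Management compares 19, 4, 8, 6, 4 and picks V; Union would get 5.
- N4: Management compares 6, 0, 17, 20, 11 and picks Y; Union would get 10.
Union's induced payoffs are 15, 6, 5, 10, so Union commits to N1. Subgame-perfect outcome: (N1, X) with payoffs (15, 15).
Under simultaneous play:
Union's best replies: V→N4; W→N4; X→N4; Y→N4; Z→N4.
Management's best replies: N1→X; N2→Z; N3→V; N4→Y.
The unique mutual best reply is (N4, Y), giving (10, 20).
Management earns 15 sequentially versus 20 at the Nash outcome: worse off.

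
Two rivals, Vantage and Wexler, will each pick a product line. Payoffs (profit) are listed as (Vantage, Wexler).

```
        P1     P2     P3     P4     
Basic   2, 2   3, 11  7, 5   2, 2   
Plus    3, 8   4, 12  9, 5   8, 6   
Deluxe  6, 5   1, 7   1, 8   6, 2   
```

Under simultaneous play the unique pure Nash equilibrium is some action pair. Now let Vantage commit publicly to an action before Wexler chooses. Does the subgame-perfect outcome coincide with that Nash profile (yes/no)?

Solve by backward induction (Vantage leads).
- Basic → Wexler plays P2 (best of 2, 11, 5, 2); Vantage gets 3.
- Plus → Wexler plays P2 (best of 8, 12, 5, 6); Vantage gets 4.
- Deluxe → Wexler plays P3 (best of 5, 7, 8, 2); Vantage gets 1.
Maximizing over 3, 4, 1, Vantage chooses Plus. Subgame-perfect outcome: (Plus, P2) with payoffs (4, 12).
Now find the simultaneous Nash equilibrium.
Vantage's best replies: P1→Deluxe; P2→Plus; P3→Plus; P4→Plus.
Wexler's best replies: Basic→P2; Plus→P2; Deluxe→P3.
Only (Plus, P2) has each player best-responding; Nash payoffs (4, 12).
Sequential outcome (Plus, P2) coincides with the Nash profile (Plus, P2).

yes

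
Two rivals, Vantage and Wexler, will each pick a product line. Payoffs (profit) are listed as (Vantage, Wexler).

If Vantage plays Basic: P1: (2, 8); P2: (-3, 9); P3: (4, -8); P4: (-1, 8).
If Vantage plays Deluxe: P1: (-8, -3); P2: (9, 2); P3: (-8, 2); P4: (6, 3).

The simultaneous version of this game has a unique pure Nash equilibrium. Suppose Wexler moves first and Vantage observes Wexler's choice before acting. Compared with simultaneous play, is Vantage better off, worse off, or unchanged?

worse off

Work backward from Vantage's decision.
- P1 → Vantage plays Basic (best of 2, -8); Wexler gets 8.
- P2 → Vantage plays Deluxe (best of -3, 9); Wexler gets 2.
- P3 → Vantage plays Basic (best of 4, -8); Wexler gets -8.
- P4 → Vantage plays Deluxe (best of -1, 6); Wexler gets 3.
Wexler's induced payoffs are 8, 2, -8, 3, so Wexler commits to P1. Subgame-perfect outcome: (Basic, P1) with payoffs (2, 8).
Now find the simultaneous Nash equilibrium.
Vantage's best replies: P1→Basic; P2→Deluxe; P3→Basic; P4→Deluxe.
Wexler's best replies: Basic→P2; Deluxe→P4.
Only (Deluxe, P4) has each player best-responding; Nash payoffs (6, 3).
Vantage earns 2 sequentially versus 6 at the Nash outcome: worse off.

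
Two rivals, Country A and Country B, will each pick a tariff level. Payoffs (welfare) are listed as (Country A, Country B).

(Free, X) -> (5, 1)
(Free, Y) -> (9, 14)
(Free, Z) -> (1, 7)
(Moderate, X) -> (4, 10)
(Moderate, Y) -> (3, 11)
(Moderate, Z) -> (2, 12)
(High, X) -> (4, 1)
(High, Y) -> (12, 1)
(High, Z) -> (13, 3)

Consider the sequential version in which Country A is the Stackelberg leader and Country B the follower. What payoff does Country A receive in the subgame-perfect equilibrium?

Work backward from Country B's decision.
- Free: BR = Y, leader payoff 9.
- Moderate: BR = Z, leader payoff 2.
- High: BR = Z, leader payoff 13.
Maximizing over 9, 2, 13, Country A chooses High. Subgame-perfect outcome: (High, Z) with payoffs (13, 3).

13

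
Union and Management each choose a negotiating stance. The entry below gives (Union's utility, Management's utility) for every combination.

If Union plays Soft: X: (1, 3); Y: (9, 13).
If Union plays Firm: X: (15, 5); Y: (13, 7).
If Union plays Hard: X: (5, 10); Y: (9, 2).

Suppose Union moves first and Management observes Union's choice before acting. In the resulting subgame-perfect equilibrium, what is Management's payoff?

Solve by backward induction (Union leads).
- Soft: Management compares 3, 13 and picks Y; Union would get 9.
- Firm: Management compares 5, 7 and picks Y; Union would get 13.
- Hard: Management compares 10, 2 and picks X; Union would get 5.
Among 9, 13, 5, the best is 13 at Firm. Subgame-perfect outcome: (Firm, Y) with payoffs (13, 7).

7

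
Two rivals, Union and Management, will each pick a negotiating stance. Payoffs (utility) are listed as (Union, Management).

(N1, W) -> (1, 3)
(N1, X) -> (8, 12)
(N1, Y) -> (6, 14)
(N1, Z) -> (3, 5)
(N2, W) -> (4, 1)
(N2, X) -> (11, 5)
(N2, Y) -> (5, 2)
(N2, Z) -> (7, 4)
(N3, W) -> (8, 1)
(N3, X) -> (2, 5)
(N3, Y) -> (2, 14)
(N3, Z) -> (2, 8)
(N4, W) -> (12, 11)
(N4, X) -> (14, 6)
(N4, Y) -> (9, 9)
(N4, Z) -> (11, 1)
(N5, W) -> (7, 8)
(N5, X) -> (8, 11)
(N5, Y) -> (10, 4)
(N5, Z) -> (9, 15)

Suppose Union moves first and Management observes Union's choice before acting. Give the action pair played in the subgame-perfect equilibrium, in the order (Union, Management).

(N4, W)

Management best-responds to each possible Union move:
- N1 → Management plays Y (best of 3, 12, 14, 5); Union gets 6.
- N2 → Management plays X (best of 1, 5, 2, 4); Union gets 11.
- N3 → Management plays Y (best of 1, 5, 14, 8); Union gets 2.
- N4 → Management plays W (best of 11, 6, 9, 1); Union gets 12.
- N5 → Management plays Z (best of 8, 11, 4, 15); Union gets 9.
Union's induced payoffs are 6, 11, 2, 12, 9, so Union commits to N4. Subgame-perfect outcome: (N4, W) with payoffs (12, 11).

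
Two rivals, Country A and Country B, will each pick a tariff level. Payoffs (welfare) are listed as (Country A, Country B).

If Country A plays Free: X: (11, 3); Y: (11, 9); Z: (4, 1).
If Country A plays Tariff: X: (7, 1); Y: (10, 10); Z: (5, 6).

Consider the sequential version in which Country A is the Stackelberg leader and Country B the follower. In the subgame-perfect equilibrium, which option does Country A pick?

Backward induction with Country A moving first.
- Free → Country B plays Y (best of 3, 9, 1); Country A gets 11.
- Tariff → Country B plays Y (best of 1, 10, 6); Country A gets 10.
Country A's induced payoffs are 11, 10, so Country A commits to Free. Subgame-perfect outcome: (Free, Y) with payoffs (11, 9).

Free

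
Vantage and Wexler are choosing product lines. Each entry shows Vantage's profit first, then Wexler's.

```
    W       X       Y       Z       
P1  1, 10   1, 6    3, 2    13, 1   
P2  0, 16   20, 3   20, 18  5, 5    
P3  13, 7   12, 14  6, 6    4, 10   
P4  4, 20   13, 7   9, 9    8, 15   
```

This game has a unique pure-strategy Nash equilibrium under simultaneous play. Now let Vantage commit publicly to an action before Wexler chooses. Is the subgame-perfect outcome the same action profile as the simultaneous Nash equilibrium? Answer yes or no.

yes

Wexler best-responds to each possible Vantage move:
- P1: BR = W, leader payoff 1.
- P2: BR = Y, leader payoff 20.
- P3: BR = X, leader payoff 12.
- P4: BR = W, leader payoff 4.
Vantage's induced payoffs are 1, 20, 12, 4, so Vantage commits to P2. Subgame-perfect outcome: (P2, Y) with payoffs (20, 18).
For the simultaneous game, intersect best replies.
Vantage's best replies: W→P3; X→P2; Y→P2; Z→P1.
Wexler's best replies: P1→W; P2→Y; P3→X; P4→W.
The unique mutual best reply is (P2, Y), giving (20, 18).
Sequential outcome (P2, Y) coincides with the Nash profile (P2, Y).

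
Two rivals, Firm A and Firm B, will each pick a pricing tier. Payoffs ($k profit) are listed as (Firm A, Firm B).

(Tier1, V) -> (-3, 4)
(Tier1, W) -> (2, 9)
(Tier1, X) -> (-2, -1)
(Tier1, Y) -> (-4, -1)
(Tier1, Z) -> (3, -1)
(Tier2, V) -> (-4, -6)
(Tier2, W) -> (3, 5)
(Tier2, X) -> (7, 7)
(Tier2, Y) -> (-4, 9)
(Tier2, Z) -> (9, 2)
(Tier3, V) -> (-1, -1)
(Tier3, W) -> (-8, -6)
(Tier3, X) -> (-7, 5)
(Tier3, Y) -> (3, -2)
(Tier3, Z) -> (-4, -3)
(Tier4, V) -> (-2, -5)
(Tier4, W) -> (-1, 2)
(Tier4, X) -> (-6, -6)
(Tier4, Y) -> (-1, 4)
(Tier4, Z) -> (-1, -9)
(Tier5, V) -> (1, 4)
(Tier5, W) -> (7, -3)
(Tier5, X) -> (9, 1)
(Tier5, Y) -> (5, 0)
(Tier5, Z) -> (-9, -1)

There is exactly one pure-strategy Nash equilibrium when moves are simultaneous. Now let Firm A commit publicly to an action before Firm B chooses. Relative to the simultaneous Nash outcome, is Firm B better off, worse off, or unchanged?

Work backward from Firm B's decision.
- Tier1: Firm B compares 4, 9, -1, -1, -1 and picks W; Firm A would get 2.
- Tier2: Firm B compares -6, 5, 7, 9, 2 and picks Y; Firm A would get -4.
- Tier3: Firm B compares -1, -6, 5, -2, -3 and picks X; Firm A would get -7.
- Tier4: Firm B compares -5, 2, -6, 4, -9 and picks Y; Firm A would get -1.
- Tier5: Firm B compares 4, -3, 1, 0, -1 and picks V; Firm A would get 1.
Maximizing over 2, -4, -7, -1, 1, Firm A chooses Tier1. Subgame-perfect outcome: (Tier1, W) with payoffs (2, 9).
For the simultaneous game, intersect best replies.
Firm A's best replies: V→Tier5; W→Tier5; X→Tier5; Y→Tier5; Z→Tier2.
Firm B's best replies: Tier1→W; Tier2→Y; Tier3→X; Tier4→Y; Tier5→V.
Only (Tier5, V) has each player best-responding; Nash payoffs (1, 4).
Firm B earns 9 sequentially versus 4 at the Nash outcome: better off.

better off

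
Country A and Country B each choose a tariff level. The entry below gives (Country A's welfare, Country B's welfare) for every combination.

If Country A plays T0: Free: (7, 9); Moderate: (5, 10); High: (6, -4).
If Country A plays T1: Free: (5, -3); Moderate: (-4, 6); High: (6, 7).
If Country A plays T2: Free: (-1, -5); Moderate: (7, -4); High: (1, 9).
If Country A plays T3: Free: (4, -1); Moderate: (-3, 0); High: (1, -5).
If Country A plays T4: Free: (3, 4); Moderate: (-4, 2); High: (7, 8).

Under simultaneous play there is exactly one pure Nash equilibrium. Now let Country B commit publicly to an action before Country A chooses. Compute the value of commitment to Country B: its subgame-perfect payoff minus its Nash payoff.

1

Solve by backward induction (Country B leads).
- Free: BR = T0, leader payoff 9.
- Moderate: BR = T2, leader payoff -4.
- High: BR = T4, leader payoff 8.
Country B's induced payoffs are 9, -4, 8, so Country B commits to Free. Subgame-perfect outcome: (T0, Free) with payoffs (7, 9).
Now find the simultaneous Nash equilibrium.
Country A's best replies: Free→T0; Moderate→T2; High→T4.
Country B's best replies: T0→Moderate; T1→High; T2→High; T3→Moderate; T4→High.
Only (T4, High) has each player best-responding; Nash payoffs (7, 8).
Country B's commitment gain: 9 − 8 = 1.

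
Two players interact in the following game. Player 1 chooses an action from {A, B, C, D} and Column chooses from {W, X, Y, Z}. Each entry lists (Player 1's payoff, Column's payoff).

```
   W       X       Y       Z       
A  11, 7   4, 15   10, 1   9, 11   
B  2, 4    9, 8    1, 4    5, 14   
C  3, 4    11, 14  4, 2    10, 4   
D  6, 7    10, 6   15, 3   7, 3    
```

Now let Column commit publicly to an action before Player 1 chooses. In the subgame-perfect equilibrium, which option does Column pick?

X

Solve by backward induction (Column leads).
- W: Player 1 compares 11, 2, 3, 6 and picks A; Column would get 7.
- X: Player 1 compares 4, 9, 11, 10 and picks C; Column would get 14.
- Y: Player 1 compares 10, 1, 4, 15 and picks D; Column would get 3.
- Z: Player 1 compares 9, 5, 10, 7 and picks C; Column would get 4.
Among 7, 14, 3, 4, the best is 14 at X. Subgame-perfect outcome: (C, X) with payoffs (11, 14).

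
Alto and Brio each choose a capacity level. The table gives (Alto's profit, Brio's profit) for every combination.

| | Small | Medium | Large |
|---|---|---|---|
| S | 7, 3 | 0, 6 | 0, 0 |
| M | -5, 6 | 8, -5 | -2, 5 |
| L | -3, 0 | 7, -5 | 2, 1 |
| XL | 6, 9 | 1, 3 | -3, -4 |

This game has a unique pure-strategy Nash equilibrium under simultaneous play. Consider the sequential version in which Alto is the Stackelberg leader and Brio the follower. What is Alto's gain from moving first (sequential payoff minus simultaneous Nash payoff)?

4

Work backward from Brio's decision.
- S → Brio plays Medium (best of 3, 6, 0); Alto gets 0.
- M → Brio plays Small (best of 6, -5, 5); Alto gets -5.
- L → Brio plays Large (best of 0, -5, 1); Alto gets 2.
- XL → Brio plays Small (best of 9, 3, -4); Alto gets 6.
Alto's induced payoffs are 0, -5, 2, 6, so Alto commits to XL. Subgame-perfect outcome: (XL, Small) with payoffs (6, 9).
Now find the simultaneous Nash equilibrium.
Alto's best replies: Small→S; Medium→M; Large→L.
Brio's best replies: S→Medium; M→Small; L→Large; XL→Small.
The unique mutual best reply is (L, Large), giving (2, 1).
Alto's commitment gain: 6 − 2 = 4.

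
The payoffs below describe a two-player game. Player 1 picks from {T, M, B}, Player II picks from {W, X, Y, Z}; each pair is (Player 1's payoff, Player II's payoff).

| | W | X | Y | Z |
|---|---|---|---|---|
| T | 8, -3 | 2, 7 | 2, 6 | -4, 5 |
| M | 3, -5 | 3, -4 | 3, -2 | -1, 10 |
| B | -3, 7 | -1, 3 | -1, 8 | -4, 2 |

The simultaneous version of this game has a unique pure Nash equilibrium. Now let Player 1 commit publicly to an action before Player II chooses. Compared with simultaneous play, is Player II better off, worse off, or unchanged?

worse off

Work backward from Player II's decision.
- T: Player II compares -3, 7, 6, 5 and picks X; Player 1 would get 2.
- M: Player II compares -5, -4, -2, 10 and picks Z; Player 1 would get -1.
- B: Player II compares 7, 3, 8, 2 and picks Y; Player 1 would get -1.
Among 2, -1, -1, the best is 2 at T. Subgame-perfect outcome: (T, X) with payoffs (2, 7).
Under simultaneous play:
Player 1's best replies: W→T; X→M; Y→M; Z→M.
Player II's best replies: T→X; M→Z; B→Y.
Only (M, Z) has each player best-responding; Nash payoffs (-1, 10).
Player II earns 7 sequentially versus 10 at the Nash outcome: worse off.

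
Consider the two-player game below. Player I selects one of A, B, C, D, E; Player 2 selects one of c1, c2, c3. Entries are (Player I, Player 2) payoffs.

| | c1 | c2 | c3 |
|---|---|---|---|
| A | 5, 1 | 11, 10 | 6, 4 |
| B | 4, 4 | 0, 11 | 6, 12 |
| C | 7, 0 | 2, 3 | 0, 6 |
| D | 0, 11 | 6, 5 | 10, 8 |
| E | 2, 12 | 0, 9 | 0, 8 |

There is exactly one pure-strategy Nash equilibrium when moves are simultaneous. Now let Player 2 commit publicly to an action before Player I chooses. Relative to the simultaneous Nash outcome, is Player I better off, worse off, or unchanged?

Solve by backward induction (Player 2 leads).
- c1: Player I compares 5, 4, 7, 0, 2 and picks C; Player 2 would get 0.
- c2: Player I compares 11, 0, 2, 6, 0 and picks A; Player 2 would get 10.
- c3: Player I compares 6, 6, 0, 10, 0 and picks D; Player 2 would get 8.
Player 2's induced payoffs are 0, 10, 8, so Player 2 commits to c2. Subgame-perfect outcome: (A, c2) with payoffs (11, 10).
For the simultaneous game, intersect best replies.
Player I's best replies: c1→C; c2→A; c3→D.
Player 2's best replies: A→c2; B→c3; C→c3; D→c1; E→c1.
The unique mutual best reply is (A, c2), giving (11, 10).
Player I earns 11 sequentially versus 11 at the Nash outcome: unchanged.

unchanged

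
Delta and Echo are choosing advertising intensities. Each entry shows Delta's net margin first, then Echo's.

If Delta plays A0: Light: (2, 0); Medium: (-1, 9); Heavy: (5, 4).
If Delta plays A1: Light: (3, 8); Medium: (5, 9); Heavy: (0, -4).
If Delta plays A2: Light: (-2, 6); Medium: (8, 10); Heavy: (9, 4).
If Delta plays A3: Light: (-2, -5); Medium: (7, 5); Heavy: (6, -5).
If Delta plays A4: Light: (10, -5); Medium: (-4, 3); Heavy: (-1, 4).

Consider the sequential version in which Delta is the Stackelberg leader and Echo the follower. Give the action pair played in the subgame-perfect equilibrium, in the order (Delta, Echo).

(A2, Medium)

Solve by backward induction (Delta leads).
- A0 → Echo plays Medium (best of 0, 9, 4); Delta gets -1.
- A1 → Echo plays Medium (best of 8, 9, -4); Delta gets 5.
- A2 → Echo plays Medium (best of 6, 10, 4); Delta gets 8.
- A3 → Echo plays Medium (best of -5, 5, -5); Delta gets 7.
- A4 → Echo plays Heavy (best of -5, 3, 4); Delta gets -1.
Delta's induced payoffs are -1, 5, 8, 7, -1, so Delta commits to A2. Subgame-perfect outcome: (A2, Medium) with payoffs (8, 10).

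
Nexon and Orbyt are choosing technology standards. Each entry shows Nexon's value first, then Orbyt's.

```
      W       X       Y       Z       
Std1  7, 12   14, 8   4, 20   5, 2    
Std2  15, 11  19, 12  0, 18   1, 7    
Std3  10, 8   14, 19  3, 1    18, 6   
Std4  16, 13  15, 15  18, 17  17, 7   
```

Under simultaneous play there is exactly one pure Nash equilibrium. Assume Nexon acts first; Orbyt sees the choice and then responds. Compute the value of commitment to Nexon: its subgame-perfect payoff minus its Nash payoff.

Backward induction with Nexon moving first.
- Std1: BR = Y, leader payoff 4.
- Std2: BR = Y, leader payoff 0.
- Std3: BR = X, leader payoff 14.
- Std4: BR = Y, leader payoff 18.
Nexon's induced payoffs are 4, 0, 14, 18, so Nexon commits to Std4. Subgame-perfect outcome: (Std4, Y) with payoffs (18, 17).
For the simultaneous game, intersect best replies.
Nexon's best replies: W→Std4; X→Std2; Y→Std4; Z→Std3.
Orbyt's best replies: Std1→Y; Std2→Y; Std3→X; Std4→Y.
The unique mutual best reply is (Std4, Y), giving (18, 17).
Nexon's commitment gain: 18 − 18 = 0.

0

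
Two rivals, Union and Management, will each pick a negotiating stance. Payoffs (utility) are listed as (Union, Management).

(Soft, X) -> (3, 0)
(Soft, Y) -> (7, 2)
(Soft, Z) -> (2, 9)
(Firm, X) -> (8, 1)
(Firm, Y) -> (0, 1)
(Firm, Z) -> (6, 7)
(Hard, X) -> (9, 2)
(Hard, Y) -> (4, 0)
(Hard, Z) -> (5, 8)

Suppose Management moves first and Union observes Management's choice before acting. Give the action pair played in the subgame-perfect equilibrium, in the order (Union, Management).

(Firm, Z)

Solve by backward induction (Management leads).
- X → Union plays Hard (best of 3, 8, 9); Management gets 2.
- Y → Union plays Soft (best of 7, 0, 4); Management gets 2.
- Z → Union plays Firm (best of 2, 6, 5); Management gets 7.
Among 2, 2, 7, the best is 7 at Z. Subgame-perfect outcome: (Firm, Z) with payoffs (6, 7).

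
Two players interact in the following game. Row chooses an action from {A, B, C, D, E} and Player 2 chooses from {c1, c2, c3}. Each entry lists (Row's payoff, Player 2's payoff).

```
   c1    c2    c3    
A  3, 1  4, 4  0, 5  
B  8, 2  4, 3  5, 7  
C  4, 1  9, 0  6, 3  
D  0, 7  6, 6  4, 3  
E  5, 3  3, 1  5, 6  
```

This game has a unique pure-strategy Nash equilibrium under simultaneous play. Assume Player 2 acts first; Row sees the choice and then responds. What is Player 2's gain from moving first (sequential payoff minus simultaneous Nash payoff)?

Solve by backward induction (Player 2 leads).
- c1: BR = B, leader payoff 2.
- c2: BR = C, leader payoff 0.
- c3: BR = C, leader payoff 3.
Among 2, 0, 3, the best is 3 at c3. Subgame-perfect outcome: (C, c3) with payoffs (6, 3).
Under simultaneous play:
Row's best replies: c1→B; c2→C; c3→C.
Player 2's best replies: A→c3; B→c3; C→c3; D→c1; E→c3.
The unique mutual best reply is (C, c3), giving (6, 3).
Player 2's commitment gain: 3 − 3 = 0.

0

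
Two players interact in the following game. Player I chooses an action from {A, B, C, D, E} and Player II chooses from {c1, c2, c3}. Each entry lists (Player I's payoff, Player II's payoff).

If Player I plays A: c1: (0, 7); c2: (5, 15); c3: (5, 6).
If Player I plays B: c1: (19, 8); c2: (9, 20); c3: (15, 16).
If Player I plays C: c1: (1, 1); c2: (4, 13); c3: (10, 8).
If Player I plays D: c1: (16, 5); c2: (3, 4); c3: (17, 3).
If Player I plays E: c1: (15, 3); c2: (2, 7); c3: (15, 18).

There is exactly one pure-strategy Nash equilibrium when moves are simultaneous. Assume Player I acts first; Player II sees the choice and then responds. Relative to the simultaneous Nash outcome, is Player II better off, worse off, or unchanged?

Solve by backward induction (Player I leads).
- A: Player II compares 7, 15, 6 and picks c2; Player I would get 5.
- B: Player II compares 8, 20, 16 and picks c2; Player I would get 9.
- C: Player II compares 1, 13, 8 and picks c2; Player I would get 4.
- D: Player II compares 5, 4, 3 and picks c1; Player I would get 16.
- E: Player II compares 3, 7, 18 and picks c3; Player I would get 15.
Maximizing over 5, 9, 4, 16, 15, Player I chooses D. Subgame-perfect outcome: (D, c1) with payoffs (16, 5).
For the simultaneous game, intersect best replies.
Player I's best replies: c1→B; c2→B; c3→D.
Player II's best replies: A→c2; B→c2; C→c2; D→c1; E→c3.
The unique mutual best reply is (B, c2), giving (9, 20).
Player II earns 5 sequentially versus 20 at the Nash outcome: worse off.

worse off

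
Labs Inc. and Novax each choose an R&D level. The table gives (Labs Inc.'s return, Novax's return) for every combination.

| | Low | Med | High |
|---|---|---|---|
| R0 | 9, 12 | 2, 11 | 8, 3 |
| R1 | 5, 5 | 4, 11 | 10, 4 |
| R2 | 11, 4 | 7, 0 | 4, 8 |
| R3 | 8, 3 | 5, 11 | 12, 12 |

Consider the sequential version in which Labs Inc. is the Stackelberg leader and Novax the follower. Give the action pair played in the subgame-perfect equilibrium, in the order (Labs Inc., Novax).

Novax best-responds to each possible Labs Inc. move:
- R0 → Novax plays Low (best of 12, 11, 3); Labs Inc. gets 9.
- R1 → Novax plays Med (best of 5, 11, 4); Labs Inc. gets 4.
- R2 → Novax plays High (best of 4, 0, 8); Labs Inc. gets 4.
- R3 → Novax plays High (best of 3, 11, 12); Labs Inc. gets 12.
Maximizing over 9, 4, 4, 12, Labs Inc. chooses R3. Subgame-perfect outcome: (R3, High) with payoffs (12, 12).

(R3, High)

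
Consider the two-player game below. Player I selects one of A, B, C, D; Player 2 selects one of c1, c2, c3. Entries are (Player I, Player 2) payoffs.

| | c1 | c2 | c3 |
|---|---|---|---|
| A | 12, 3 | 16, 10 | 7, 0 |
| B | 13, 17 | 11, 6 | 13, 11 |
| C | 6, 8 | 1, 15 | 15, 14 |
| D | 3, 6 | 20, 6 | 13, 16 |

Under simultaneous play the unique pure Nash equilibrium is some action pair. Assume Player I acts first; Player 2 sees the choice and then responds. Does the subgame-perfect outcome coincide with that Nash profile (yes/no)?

Work backward from Player 2's decision.
- A → Player 2 plays c2 (best of 3, 10, 0); Player I gets 16.
- B → Player 2 plays c1 (best of 17, 6, 11); Player I gets 13.
- C → Player 2 plays c2 (best of 8, 15, 14); Player I gets 1.
- D → Player 2 plays c3 (best of 6, 6, 16); Player I gets 13.
Maximizing over 16, 13, 1, 13, Player I chooses A. Subgame-perfect outcome: (A, c2) with payoffs (16, 10).
Under simultaneous play:
Player I's best replies: c1→B; c2→D; c3→C.
Player 2's best replies: A→c2; B→c1; C→c2; D→c3.
The unique mutual best reply is (B, c1), giving (13, 17).
Sequential outcome (A, c2) differs from the Nash profile (B, c1).

no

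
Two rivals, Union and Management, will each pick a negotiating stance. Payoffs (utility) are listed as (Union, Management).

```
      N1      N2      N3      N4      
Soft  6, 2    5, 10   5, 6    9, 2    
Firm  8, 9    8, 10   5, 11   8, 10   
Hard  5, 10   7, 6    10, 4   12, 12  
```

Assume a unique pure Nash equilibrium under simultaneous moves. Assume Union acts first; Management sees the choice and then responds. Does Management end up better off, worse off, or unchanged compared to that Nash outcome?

unchanged

Solve by backward induction (Union leads).
- Soft: Management compares 2, 10, 6, 2 and picks N2; Union would get 5.
- Firm: Management compares 9, 10, 11, 10 and picks N3; Union would get 5.
- Hard: Management compares 10, 6, 4, 12 and picks N4; Union would get 12.
Union's induced payoffs are 5, 5, 12, so Union commits to Hard. Subgame-perfect outcome: (Hard, N4) with payoffs (12, 12).
Under simultaneous play:
Union's best replies: N1→Firm; N2→Firm; N3→Hard; N4→Hard.
Management's best replies: Soft→N2; Firm→N3; Hard→N4.
The unique mutual best reply is (Hard, N4), giving (12, 12).
Management earns 12 sequentially versus 12 at the Nash outcome: unchanged.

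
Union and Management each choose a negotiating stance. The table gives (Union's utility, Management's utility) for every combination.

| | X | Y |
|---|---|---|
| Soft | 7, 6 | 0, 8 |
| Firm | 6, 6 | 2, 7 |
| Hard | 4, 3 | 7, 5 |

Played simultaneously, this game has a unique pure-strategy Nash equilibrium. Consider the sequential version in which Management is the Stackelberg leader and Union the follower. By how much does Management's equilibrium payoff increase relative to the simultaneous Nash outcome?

1

Union best-responds to each possible Management move:
- X → Union plays Soft (best of 7, 6, 4); Management gets 6.
- Y → Union plays Hard (best of 0, 2, 7); Management gets 5.
Among 6, 5, the best is 6 at X. Subgame-perfect outcome: (Soft, X) with payoffs (7, 6).
Under simultaneous play:
Union's best replies: X→Soft; Y→Hard.
Management's best replies: Soft→Y; Firm→Y; Hard→Y.
Only (Hard, Y) has each player best-responding; Nash payoffs (7, 5).
Management's commitment gain: 6 − 5 = 1.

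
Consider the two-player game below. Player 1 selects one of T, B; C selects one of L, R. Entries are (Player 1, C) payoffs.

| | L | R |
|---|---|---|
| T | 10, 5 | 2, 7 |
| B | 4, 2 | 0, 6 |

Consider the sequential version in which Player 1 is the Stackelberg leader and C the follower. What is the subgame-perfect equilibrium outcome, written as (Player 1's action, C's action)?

Solve by backward induction (Player 1 leads).
- T: C compares 5, 7 and picks R; Player 1 would get 2.
- B: C compares 2, 6 and picks R; Player 1 would get 0.
Among 2, 0, the best is 2 at T. Subgame-perfect outcome: (T, R) with payoffs (2, 7).

(T, R)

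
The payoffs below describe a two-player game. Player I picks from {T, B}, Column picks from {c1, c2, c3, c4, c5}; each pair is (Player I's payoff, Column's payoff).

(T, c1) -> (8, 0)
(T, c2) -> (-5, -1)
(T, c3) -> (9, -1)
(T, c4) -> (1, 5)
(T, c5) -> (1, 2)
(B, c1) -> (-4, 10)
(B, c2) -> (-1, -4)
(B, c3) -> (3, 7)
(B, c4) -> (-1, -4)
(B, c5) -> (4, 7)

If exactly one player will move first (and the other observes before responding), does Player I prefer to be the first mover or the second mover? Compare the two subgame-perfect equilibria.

If Player I leads: Column's best replies are T→c4, B→c1; Player I's induced payoffs 1, -4; outcome (T, c4), payoffs (1, 5).
If Column leads: Player I's best replies are c1→T, c2→B, c3→T, c4→T, c5→B; Column's induced payoffs 0, -4, -1, 5, 7; outcome (B, c5), payoffs (4, 7).
Player I gets 1 moving first and 4 moving second, so Player I prefers to move second.

second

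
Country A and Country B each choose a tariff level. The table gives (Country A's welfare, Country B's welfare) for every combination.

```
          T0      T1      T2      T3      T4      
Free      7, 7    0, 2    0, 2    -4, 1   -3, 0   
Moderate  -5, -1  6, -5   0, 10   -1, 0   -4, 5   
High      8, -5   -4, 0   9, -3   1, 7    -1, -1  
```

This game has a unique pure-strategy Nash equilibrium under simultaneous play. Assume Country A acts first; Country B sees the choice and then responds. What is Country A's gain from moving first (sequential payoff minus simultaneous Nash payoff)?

Country B best-responds to each possible Country A move:
- Free: BR = T0, leader payoff 7.
- Moderate: BR = T2, leader payoff 0.
- High: BR = T3, leader payoff 1.
Maximizing over 7, 0, 1, Country A chooses Free. Subgame-perfect outcome: (Free, T0) with payoffs (7, 7).
Under simultaneous play:
Country A's best replies: T0→High; T1→Moderate; T2→High; T3→High; T4→High.
Country B's best replies: Free→T0; Moderate→T2; High→T3.
Only (High, T3) has each player best-responding; Nash payoffs (1, 7).
Country A's commitment gain: 7 − 1 = 6.

6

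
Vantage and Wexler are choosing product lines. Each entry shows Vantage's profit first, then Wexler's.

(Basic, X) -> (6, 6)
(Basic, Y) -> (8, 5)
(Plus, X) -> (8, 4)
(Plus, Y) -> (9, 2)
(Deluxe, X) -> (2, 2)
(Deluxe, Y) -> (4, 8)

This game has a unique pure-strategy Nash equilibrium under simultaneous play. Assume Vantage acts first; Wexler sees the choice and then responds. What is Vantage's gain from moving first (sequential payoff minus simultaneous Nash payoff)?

Solve by backward induction (Vantage leads).
- Basic: BR = X, leader payoff 6.
- Plus: BR = X, leader payoff 8.
- Deluxe: BR = Y, leader payoff 4.
Maximizing over 6, 8, 4, Vantage chooses Plus. Subgame-perfect outcome: (Plus, X) with payoffs (8, 4).
For the simultaneous game, intersect best replies.
Vantage's best replies: X→Plus; Y→Plus.
Wexler's best replies: Basic→X; Plus→X; Deluxe→Y.
The unique mutual best reply is (Plus, X), giving (8, 4).
Vantage's commitment gain: 8 − 8 = 0.

0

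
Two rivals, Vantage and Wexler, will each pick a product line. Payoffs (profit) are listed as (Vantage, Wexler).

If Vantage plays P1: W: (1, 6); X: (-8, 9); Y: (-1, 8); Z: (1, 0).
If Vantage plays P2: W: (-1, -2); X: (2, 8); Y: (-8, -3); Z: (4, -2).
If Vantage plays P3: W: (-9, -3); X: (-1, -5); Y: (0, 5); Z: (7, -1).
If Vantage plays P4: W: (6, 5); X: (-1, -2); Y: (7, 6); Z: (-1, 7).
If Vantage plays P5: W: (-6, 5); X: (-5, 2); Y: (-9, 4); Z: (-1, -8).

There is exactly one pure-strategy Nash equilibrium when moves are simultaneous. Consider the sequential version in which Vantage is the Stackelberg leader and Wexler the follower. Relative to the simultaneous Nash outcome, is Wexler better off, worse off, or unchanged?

Backward induction with Vantage moving first.
- P1 → Wexler plays X (best of 6, 9, 8, 0); Vantage gets -8.
- P2 → Wexler plays X (best of -2, 8, -3, -2); Vantage gets 2.
- P3 → Wexler plays Y (best of -3, -5, 5, -1); Vantage gets 0.
- P4 → Wexler plays Z (best of 5, -2, 6, 7); Vantage gets -1.
- P5 → Wexler plays W (best of 5, 2, 4, -8); Vantage gets -6.
Among -8, 2, 0, -1, -6, the best is 2 at P2. Subgame-perfect outcome: (P2, X) with payoffs (2, 8).
For the simultaneous game, intersect best replies.
Vantage's best replies: W→P4; X→P2; Y→P4; Z→P3.
Wexler's best replies: P1→X; P2→X; P3→Y; P4→Z; P5→W.
Only (P2, X) has each player best-responding; Nash payoffs (2, 8).
Wexler earns 8 sequentially versus 8 at the Nash outcome: unchanged.

unchanged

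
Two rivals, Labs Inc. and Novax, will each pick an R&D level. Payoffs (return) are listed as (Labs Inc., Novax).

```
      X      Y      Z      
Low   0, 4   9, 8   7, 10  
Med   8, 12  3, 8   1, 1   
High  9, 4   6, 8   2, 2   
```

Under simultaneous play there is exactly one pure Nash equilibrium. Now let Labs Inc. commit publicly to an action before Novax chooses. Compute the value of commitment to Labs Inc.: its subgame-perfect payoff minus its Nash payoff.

Novax best-responds to each possible Labs Inc. move:
- Low → Novax plays Z (best of 4, 8, 10); Labs Inc. gets 7.
- Med → Novax plays X (best of 12, 8, 1); Labs Inc. gets 8.
- High → Novax plays Y (best of 4, 8, 2); Labs Inc. gets 6.
Labs Inc.'s induced payoffs are 7, 8, 6, so Labs Inc. commits to Med. Subgame-perfect outcome: (Med, X) with payoffs (8, 12).
Now find the simultaneous Nash equilibrium.
Labs Inc.'s best replies: X→High; Y→Low; Z→Low.
Novax's best replies: Low→Z; Med→X; High→Y.
Only (Low, Z) has each player best-responding; Nash payoffs (7, 10).
Labs Inc.'s commitment gain: 8 − 7 = 1.

1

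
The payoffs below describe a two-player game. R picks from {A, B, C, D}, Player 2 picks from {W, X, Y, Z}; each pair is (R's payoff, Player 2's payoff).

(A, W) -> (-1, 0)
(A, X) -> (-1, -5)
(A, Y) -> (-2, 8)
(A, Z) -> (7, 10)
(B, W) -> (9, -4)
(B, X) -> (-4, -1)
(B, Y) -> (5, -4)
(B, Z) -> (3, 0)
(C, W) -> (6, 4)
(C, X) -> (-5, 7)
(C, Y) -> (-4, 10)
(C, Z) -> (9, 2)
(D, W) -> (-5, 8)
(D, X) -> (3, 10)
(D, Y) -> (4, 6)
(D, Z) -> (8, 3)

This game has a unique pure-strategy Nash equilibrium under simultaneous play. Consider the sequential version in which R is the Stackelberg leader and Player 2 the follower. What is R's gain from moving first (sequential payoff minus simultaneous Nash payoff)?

Player 2 best-responds to each possible R move:
- A: Player 2 compares 0, -5, 8, 10 and picks Z; R would get 7.
- B: Player 2 compares -4, -1, -4, 0 and picks Z; R would get 3.
- C: Player 2 compares 4, 7, 10, 2 and picks Y; R would get -4.
- D: Player 2 compares 8, 10, 6, 3 and picks X; R would get 3.
Maximizing over 7, 3, -4, 3, R chooses A. Subgame-perfect outcome: (A, Z) with payoffs (7, 10).
Under simultaneous play:
R's best replies: W→B; X→D; Y→B; Z→C.
Player 2's best replies: A→Z; B→Z; C→Y; D→X.
The unique mutual best reply is (D, X), giving (3, 10).
R's commitment gain: 7 − 3 = 4.

4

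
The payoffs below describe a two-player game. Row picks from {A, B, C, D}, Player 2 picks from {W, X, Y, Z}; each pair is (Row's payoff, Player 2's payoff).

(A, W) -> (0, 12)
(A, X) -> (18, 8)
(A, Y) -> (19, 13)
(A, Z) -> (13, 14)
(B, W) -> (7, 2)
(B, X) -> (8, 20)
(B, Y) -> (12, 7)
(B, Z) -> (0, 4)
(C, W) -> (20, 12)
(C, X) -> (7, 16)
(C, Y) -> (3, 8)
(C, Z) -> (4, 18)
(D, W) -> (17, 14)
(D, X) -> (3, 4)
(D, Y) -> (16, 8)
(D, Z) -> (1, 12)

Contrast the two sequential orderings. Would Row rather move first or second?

If Row leads: Player 2's best replies are A→Z, B→X, C→Z, D→W; Row's induced payoffs 13, 8, 4, 17; outcome (D, W), payoffs (17, 14).
If Player 2 leads: Row's best replies are W→C, X→A, Y→A, Z→A; Player 2's induced payoffs 12, 8, 13, 14; outcome (A, Z), payoffs (13, 14).
Row gets 17 moving first and 13 moving second, so Row prefers to move first.

first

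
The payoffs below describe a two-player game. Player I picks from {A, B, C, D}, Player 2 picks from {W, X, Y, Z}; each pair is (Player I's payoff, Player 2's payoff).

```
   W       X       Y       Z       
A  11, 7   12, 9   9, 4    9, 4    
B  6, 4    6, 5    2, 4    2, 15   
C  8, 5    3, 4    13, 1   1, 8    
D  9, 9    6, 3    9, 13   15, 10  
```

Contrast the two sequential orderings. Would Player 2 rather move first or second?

If Player I leads: Player 2's best replies are A→X, B→Z, C→Z, D→Y; Player I's induced payoffs 12, 2, 1, 9; outcome (A, X), payoffs (12, 9).
If Player 2 leads: Player I's best replies are W→A, X→A, Y→C, Z→D; Player 2's induced payoffs 7, 9, 1, 10; outcome (D, Z), payoffs (15, 10).
Player 2 gets 10 moving first and 9 moving second, so Player 2 prefers to move first.

first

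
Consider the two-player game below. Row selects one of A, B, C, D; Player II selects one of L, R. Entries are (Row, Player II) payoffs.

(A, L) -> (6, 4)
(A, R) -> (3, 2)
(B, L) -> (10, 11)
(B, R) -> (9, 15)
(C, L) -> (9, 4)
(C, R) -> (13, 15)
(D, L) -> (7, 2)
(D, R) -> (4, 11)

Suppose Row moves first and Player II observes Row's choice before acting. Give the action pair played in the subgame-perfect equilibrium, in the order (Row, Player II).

Player II best-responds to each possible Row move:
- A: BR = L, leader payoff 6.
- B: BR = R, leader payoff 9.
- C: BR = R, leader payoff 13.
- D: BR = R, leader payoff 4.
Among 6, 9, 13, 4, the best is 13 at C. Subgame-perfect outcome: (C, R) with payoffs (13, 15).

(C, R)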